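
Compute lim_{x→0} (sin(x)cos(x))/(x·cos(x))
Both numerator and denominator → 0 as x → 0; this is a 0/0 indeterminate form.
Expand each to leading order near x = 0: numerator ~ x, denominator ~ x.
The limit of the ratio is 1.

Final answer: 1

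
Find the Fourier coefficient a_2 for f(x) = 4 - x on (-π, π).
a_2 = (1/π) ∫_{-π}^{π} f(x)·cos(2x) dx.
Evaluate the integral (use parity and integration by parts as needed): a_2 = 0.

Final answer: 0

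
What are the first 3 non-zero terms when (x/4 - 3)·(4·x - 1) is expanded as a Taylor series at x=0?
x^2 - 49·x/4 + 3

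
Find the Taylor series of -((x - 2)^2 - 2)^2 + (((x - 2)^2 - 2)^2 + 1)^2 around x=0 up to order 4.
665·x^4 - 712·x^3 + 436·x^2 - 144·x + 21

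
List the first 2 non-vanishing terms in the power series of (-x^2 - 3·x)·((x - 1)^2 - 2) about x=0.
7·x^2 + 3·x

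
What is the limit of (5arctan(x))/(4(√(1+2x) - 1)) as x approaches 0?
Both numerator and denominator → 0 as x → 0; this is a 0/0 indeterminate form.
Expand each to leading order near x = 0: numerator ~ 5·x, denominator ~ 4·x.
The limit of the ratio is 5/4.

Final answer: 5/4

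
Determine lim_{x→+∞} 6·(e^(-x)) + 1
Evaluate the dominant behaviour as x → +∞; each term tends to a finite value or vanishes.
Limit = 1.

Final answer: 1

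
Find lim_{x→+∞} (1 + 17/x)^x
As x → +∞: this is the defining limit (1 + 17/x)^x → e^17.
Limit = e^(17).

Final answer: e^(17)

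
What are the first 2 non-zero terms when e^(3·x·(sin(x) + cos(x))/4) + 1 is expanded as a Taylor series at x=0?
3·x/4 + 2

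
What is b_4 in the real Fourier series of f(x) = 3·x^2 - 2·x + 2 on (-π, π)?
b_4 = (1/π) ∫_{-π}^{π} f(x)·sin(4x) dx.
Evaluate the integral (use parity and integration by parts as needed): b_4 = 1.

Final answer: 1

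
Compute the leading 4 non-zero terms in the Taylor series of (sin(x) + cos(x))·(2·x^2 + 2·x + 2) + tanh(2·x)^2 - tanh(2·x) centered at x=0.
10·x^3/3 + 7·x^2 + 2·x + 2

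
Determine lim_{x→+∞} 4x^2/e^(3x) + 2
The quotient is an ∞/∞ indeterminate form as x → +∞.
The exponential denominator e^(3x) dominates the polynomial numerator (e^x ≫ x^2 as x → ∞), so the quotient → 0.
Adding the constant: 0 + 2 = 2. Limit = 2.

Final answer: 2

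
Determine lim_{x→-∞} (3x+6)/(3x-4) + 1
Evaluate the dominant behaviour as x → -∞; each term tends to a finite value or vanishes.
Limit = 2.

Final answer: 2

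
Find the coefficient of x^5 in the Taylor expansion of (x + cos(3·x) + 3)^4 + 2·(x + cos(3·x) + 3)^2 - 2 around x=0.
Expand to order 5: (x + cos(3·x) + 3)^4 + 2·(x + cos(3·x) + 3)^2 - 2 = 3231·x^5/2 + 5375·x^4/2 - 866·x^3 - 1126·x^2 + 272·x + 286 + O(x^6).
The coefficient of x^5 is 3231/2.

Final answer: 3231/2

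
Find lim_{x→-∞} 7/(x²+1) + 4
Evaluate the dominant behaviour as x → -∞; each term tends to a finite value or vanishes.
Limit = 4.

Final answer: 4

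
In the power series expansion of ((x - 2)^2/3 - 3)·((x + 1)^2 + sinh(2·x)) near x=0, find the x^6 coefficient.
Expand to order 6: ((x - 2)^2/3 - 3)·((x + 1)^2 + sinh(2·x)) = -16·x^6/45 - 13·x^4/9 - 20·x^3/9 - 20·x^2/3 - 8·x - 5/3 + O(x^7).
The coefficient of x^6 is -16/45.

Final answer: -16/45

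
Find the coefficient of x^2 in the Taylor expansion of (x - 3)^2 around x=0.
Expand to order 2: (x - 3)^2 = x^2 - 6·x + 9 + O(x^3).
The coefficient of x^2 is 1.

Final answer: 1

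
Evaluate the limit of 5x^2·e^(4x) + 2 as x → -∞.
The product is a 0·∞ indeterminate form at x → -∞.
Rewrite the product as 5x^2 / e^(-4x) (an ∞/∞ form) and apply L'Hôpital, or use the standard hierarchy e^(4|x|) ≫ |x^2| as x → -∞.
The indeterminate product → 0, so the limit = 2.

Final answer: 2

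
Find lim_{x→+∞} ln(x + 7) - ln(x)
This is an ∞ − ∞ indeterminate form.
Combine the logarithms: ln(x+7) − ln(x) = ln((x+7)/(x)) = ln(1 + 7/(x)) → ln(1) = 0.
Limit = 0.

Final answer: 0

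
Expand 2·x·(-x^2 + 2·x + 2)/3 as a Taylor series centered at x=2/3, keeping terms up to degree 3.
104/81 + 20·(x - 2/3)/9 - 2·(x - 2/3)^3/3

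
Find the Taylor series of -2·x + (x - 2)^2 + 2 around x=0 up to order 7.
x^2 - 6·x + 6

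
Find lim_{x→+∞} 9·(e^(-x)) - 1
Evaluate the dominant behaviour as x → +∞; each term tends to a finite value or vanishes.
Limit = -1.

Final answer: -1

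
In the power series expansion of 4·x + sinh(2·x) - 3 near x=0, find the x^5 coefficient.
Expand to order 5: 4·x + sinh(2·x) - 3 = 4·x^5/15 + 4·x^3/3 + 6·x - 3 + O(x^6).
The coefficient of x^5 is 4/15.

Final answer: 4/15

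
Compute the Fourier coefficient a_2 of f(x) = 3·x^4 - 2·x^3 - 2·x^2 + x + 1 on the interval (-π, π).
a_2 = (1/π) ∫_{-π}^{π} f(x)·cos(2x) dx.
Evaluate the integral (use parity and integration by parts as needed): a_2 = -11 + 6·π^2.

Final answer: -11 + 6·π^2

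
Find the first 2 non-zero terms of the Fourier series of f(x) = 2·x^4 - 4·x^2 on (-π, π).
(112 - 16·π^2)·cos(x) - 4·π^2/3 + 2·π^4/5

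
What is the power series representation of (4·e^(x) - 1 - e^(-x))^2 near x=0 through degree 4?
133·x^4/12 + 55·x^3/3 + 31·x^2 + 20·x + 4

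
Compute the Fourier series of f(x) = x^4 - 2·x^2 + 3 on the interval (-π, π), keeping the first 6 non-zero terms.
(56 - 8·π^2)·cos(x) + (-5 + 2·π^2)·cos(2·x) + (40/27 - 8·π^2/9)·cos(3·x) + (-11/16 + π^2/2)·cos(4·x) + (248/625 - 8·π^2/25)·cos(5·x) - 2·π^2/3 + 3 + π^4/5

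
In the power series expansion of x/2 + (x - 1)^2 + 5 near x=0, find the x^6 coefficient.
Expand to order 6: x/2 + (x - 1)^2 + 5 = x^2 - 3·x/2 + 6 + O(x^7).
The coefficient of x^6 is 0.

Final answer: 0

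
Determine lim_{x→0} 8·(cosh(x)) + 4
Direct substitution at x = 0 gives 12.

Final answer: 12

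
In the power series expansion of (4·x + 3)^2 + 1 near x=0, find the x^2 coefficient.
Expand to order 2: (4·x + 3)^2 + 1 = 16·x^2 + 24·x + 10 + O(x^3).
The coefficient of x^2 is 16.

Final answer: 16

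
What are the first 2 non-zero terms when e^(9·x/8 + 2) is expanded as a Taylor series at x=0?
9·x·e^(2)/8 + e^(2)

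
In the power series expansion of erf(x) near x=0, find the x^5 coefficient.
Expand to order 5: erf(x) = x^5/(5·√(π)) - 2·x^3/(3·√(π)) + 2·x/√(π) + O(x^6).
The coefficient of x^5 is 1/(5·√(π)).

Final answer: 1/(5·√(π))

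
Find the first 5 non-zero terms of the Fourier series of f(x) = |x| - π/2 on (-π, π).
-4·cos(x)/π - 4·cos(3·x)/(9·π) - 4·cos(5·x)/(25·π) - 4·cos(7·x)/(49·π) - 4·cos(9·x)/(81·π)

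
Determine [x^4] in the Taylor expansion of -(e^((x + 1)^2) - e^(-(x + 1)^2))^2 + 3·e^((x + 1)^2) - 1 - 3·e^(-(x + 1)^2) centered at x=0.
Expand to order 4: -(e^((x + 1)^2) - e^(-(x + 1)^2))^2 + 3·e^((x + 1)^2) - 1 - 3·e^(-(x + 1)^2) = x^4·(-(e - e^(-1))^2·(5·e^(-1)/(3·(e - e^(-1))) + 19·e/(3·(e - e^(-1))) + (-e^(-1)/(e - e^(-1)) + 3·e/(e - e^(-1)))^2 + 2·(-2·e^(-1)/(3·(e - e^(-1))) + 10·e/(3·(e - e^(-1))))·(2·e^(-1)/(e - e^(-1)) + 2·e/(e - e^(-1)))) + 5·e^(-1)/2 + 19·e/2) + x^3·(-(e - e^(-1))^2·(-4·e^(-1)/(3·(e - e^(-1))) + 20·e/(3·(e - e^(-1))) + 2·(-e^(-1)/(e - e^(-1)) + 3·e/(e - e^(-1)))·(2·e^(-1)/(e - e^(-1)) + 2·e/(e - e^(-1)))) - 2·e^(-1) + 10·e) + x^2·(-(e - e^(-1))^2·(-2·e^(-1)/(e - e^(-1)) + (2·e^(-1)/(e - e^(-1)) + 2·e/(e - e^(-1)))^2 + 6·e/(e - e^(-1))) - 3·e^(-1) + 9·e) + x·(-(e - e^(-1))^2·(4·e^(-1)/(e - e^(-1)) + 4·e/(e - e^(-1))) + 6·e^(-1) + 6·e) - (e - e^(-1))^2 - 3·e^(-1) - 1 + 3·e + O(x^5).
The coefficient of x^4 is -(e - e^(-1))^2·(5·e^(-1)/(3·(e - e^(-1))) + 19·e/(3·(e - e^(-1))) + (-e^(-1)/(e - e^(-1)) + 3·e/(e - e^(-1)))^2 + 2·(-2·e^(-1)/(3·(e - e^(-1))) + 10·e/(3·(e - e^(-1))))·(2·e^(-1)/(e - e^(-1)) + 2·e/(e - e^(-1)))) + 5·e^(-1)/2 + 19·e/2.

Final answer: -(e - e^(-1))^2·(5·e^(-1)/(3·(e - e^(-1))) + 19·e/(3·(e - e^(-1))) + (-e^(-1)/(e - e^(-1)) + 3·e/(e - e^(-1)))^2 + 2·(-2·e^(-1)/(3·(e - e^(-1))) + 10·e/(3·(e - e^(-1))))·(2·e^(-1)/(e - e^(-1)) + 2·e/(e - e^(-1)))) + 5·e^(-1)/2 + 19·e/2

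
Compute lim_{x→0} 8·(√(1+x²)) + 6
Direct substitution at x = 0 gives 14.

Final answer: 14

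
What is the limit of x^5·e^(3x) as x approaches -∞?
This is a 0·∞ indeterminate form at x → -∞.
Rewrite the product as x^5 / e^(-3x) (an ∞/∞ form) and apply L'Hôpital, or use the standard hierarchy e^(3|x|) ≫ |x^5| as x → -∞.
The indeterminate product → 0, so the limit = 0.

Final answer: 0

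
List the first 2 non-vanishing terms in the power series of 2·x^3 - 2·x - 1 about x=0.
-2·x - 1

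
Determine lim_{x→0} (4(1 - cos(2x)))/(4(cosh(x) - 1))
Both numerator and denominator → 0 as x → 0; this is a 0/0 indeterminate form.
Expand each to leading order near x = 0: numerator ~ 8·x^2, denominator ~ 2·x^2.
The limit of the ratio is 4.

Final answer: 4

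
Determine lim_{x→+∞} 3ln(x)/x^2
This is an ∞/∞ indeterminate form as x → +∞.
The polynomial denominator x^2 dominates the logarithmic numerator (any positive power of x ≫ ln(x) as x → ∞), so the quotient → 0.
Limit = 0.

Final answer: 0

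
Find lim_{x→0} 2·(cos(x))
Direct substitution at x = 0 gives 2.

Final answer: 2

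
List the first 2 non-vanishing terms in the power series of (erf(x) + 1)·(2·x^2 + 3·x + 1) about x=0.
x·(2/√(π) + 3) + 1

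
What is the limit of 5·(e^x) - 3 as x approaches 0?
Direct substitution at x = 0 gives 2.

Final answer: 2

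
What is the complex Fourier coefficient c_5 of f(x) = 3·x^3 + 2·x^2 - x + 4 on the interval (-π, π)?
Compute the real Fourier coefficients first: a_5 = -8/25, b_5 = -86/125 + 6·π^2/5.
Then c_5 = (a_5 − i·b_5)/2 = -4/25 - 3·i·π^2/5 + 43·i/125.

Final answer: -4/25 - 3·i·π^2/5 + 43·i/125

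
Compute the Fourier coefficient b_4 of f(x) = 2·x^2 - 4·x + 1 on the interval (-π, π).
b_4 = (1/π) ∫_{-π}^{π} f(x)·sin(4x) dx.
Evaluate the integral (use parity and integration by parts as needed): b_4 = 2.

Final answer: 2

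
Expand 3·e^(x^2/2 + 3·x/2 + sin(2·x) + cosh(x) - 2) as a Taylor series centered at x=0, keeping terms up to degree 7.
-426187·x^7·e^(-1)/71680 - 1799·x^6·e^(-1)/15360 + 16071·x^5·e^(-1)/1280 + 3169·x^4·e^(-1)/128 + 447·x^3·e^(-1)/16 + 171·x^2·e^(-1)/8 + 21·x·e^(-1)/2 + 3·e^(-1)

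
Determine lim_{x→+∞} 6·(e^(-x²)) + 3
Evaluate the dominant behaviour as x → +∞; each term tends to a finite value or vanishes.
Limit = 3.

Final answer: 3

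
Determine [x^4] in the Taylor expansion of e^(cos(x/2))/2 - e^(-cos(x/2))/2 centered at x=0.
Expand to order 4: e^(cos(x/2))/2 - e^(-cos(x/2))/2 = x^4·(-e^(-1)/384 + e/192) + x^2·(-e/16 - e^(-1)/16) - e^(-1)/2 + e/2 + O(x^5).
The coefficient of x^4 is -e^(-1)/384 + e/192.

Final answer: -e^(-1)/384 + e/192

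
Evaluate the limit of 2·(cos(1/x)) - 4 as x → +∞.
Evaluate the dominant behaviour as x → +∞; each term tends to a finite value or vanishes.
Limit = -2.

Final answer: -2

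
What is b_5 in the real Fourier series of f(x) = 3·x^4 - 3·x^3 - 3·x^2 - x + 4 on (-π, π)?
b_5 = (1/π) ∫_{-π}^{π} f(x)·sin(5x) dx.
Evaluate the integral (use parity and integration by parts as needed): b_5 = -6·π^2/5 - 14/125.

Final answer: -6·π^2/5 - 14/125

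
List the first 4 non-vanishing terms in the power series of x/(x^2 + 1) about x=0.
-x^7 + x^5 - x^3 + x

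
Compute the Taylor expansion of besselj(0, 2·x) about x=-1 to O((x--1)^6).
besselj(0, 2) + 2·besselj(1, 2)·(x + 1) + (-besselj(0, 2) + besselj(2, 2))·(x + 1)^2 + (-besselj(1, 2) + besselj(3, 2)/3)·(x + 1)^3 + (-besselj(2, 2)/3 + besselj(4, 2)/12 + besselj(0, 2)/4)·(x + 1)^4 + (-besselj(3, 2)/12 + besselj(5, 2)/60 + besselj(1, 2)/6)·(x + 1)^5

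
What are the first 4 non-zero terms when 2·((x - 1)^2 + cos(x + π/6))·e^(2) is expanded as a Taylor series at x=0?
x^3·e^(2)/6 + x^2·(-√(3)·e^(2)/2 + 2·e^(2)) - 5·x·e^(2) + √(3)·e^(2) + 2·e^(2)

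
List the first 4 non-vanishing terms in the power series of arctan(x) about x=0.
-x^7/7 + x^5/5 - x^3/3 + x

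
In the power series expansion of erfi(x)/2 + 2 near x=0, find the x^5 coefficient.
Expand to order 5: erfi(x)/2 + 2 = x^5/(10·√(π)) + x^3/(3·√(π)) + x/√(π) + 2 + O(x^6).
The coefficient of x^5 is 1/(10·√(π)).

Final answer: 1/(10·√(π))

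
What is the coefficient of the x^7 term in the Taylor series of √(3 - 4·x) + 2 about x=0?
Expand to order 7: √(3 - 4·x) + 2 = -88·√(3)·x^7/729 - 28·√(3)·x^6/243 - 28·√(3)·x^5/243 - 10·√(3)·x^4/81 - 4·√(3)·x^3/27 - 2·√(3)·x^2/9 - 2·√(3)·x/3 + √(3) + 2 + O(x^8).
The coefficient of x^7 is -88·√(3)/729.

Final answer: -88·√(3)/729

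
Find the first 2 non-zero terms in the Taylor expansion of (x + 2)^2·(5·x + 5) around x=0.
40·x + 20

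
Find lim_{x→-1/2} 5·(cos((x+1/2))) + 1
Direct substitution at x = -1/2 gives 6.

Final answer: 6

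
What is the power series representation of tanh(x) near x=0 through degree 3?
-x^3/3 + x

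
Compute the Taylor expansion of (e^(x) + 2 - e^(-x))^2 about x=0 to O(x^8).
x^7/630 + 8·x^6/45 + x^5/15 + 4·x^4/3 + 4·x^3/3 + 4·x^2 + 8·x + 4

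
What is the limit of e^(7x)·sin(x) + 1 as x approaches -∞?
Evaluate the dominant behaviour as x → -∞; each term tends to a finite value or vanishes.
Limit = 1.

Final answer: 1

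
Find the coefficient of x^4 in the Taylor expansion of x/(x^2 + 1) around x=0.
Expand to order 4: x/(x^2 + 1) = -x^3 + x + O(x^5).
The coefficient of x^4 is 0.

Final answer: 0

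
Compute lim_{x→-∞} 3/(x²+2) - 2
Evaluate the dominant behaviour as x → -∞; each term tends to a finite value or vanishes.
Limit = -2.

Final answer: -2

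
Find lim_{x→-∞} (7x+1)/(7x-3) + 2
Evaluate the dominant behaviour as x → -∞; each term tends to a finite value or vanishes.
Limit = 3.

Final answer: 3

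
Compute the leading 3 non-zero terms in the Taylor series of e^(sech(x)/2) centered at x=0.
13·x^4·e^(1/2)/96 - x^2·e^(1/2)/4 + e^(1/2)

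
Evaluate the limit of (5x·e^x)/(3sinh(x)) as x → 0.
Both numerator and denominator → 0 as x → 0; this is a 0/0 indeterminate form.
Expand each to leading order near x = 0: numerator ~ 5·x, denominator ~ 3·x.
The limit of the ratio is 5/3.

Final answer: 5/3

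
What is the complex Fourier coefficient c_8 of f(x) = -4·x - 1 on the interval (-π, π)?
Compute the real Fourier coefficients first: a_8 = 0, b_8 = 1.
Then c_8 = (a_8 − i·b_8)/2 = -i/2.

Final answer: -i/2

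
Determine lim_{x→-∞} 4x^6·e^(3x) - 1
The product is a 0·∞ indeterminate form at x → -∞.
Rewrite the product as 4x^6 / e^(-3x) (an ∞/∞ form) and apply L'Hôpital, or use the standard hierarchy e^(3|x|) ≫ |x^6| as x → -∞.
The indeterminate product → 0, so the limit = -1.

Final answer: -1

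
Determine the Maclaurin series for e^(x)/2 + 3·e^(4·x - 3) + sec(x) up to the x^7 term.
x^7·(1/10080 + 1024·e^(-3)/105) + x^6·(41/480 + 256·e^(-3)/15) + x^5·(1/240 + 128·e^(-3)/5) + x^4·(11/48 + 32·e^(-3)) + x^3·(1/12 + 32·e^(-3)) + x^2·(3/4 + 24·e^(-3)) + x·(1/2 + 12·e^(-3)) + 3·e^(-3) + 3/2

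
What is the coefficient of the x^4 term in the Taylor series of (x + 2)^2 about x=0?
Expand to order 4: (x + 2)^2 = x^2 + 4·x + 4 + O(x^5).
The coefficient of x^4 is 0.

Final answer: 0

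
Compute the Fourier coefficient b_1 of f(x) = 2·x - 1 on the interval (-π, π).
b_1 = (1/π) ∫_{-π}^{π} f(x)·sin(1x) dx.
Evaluate the integral (use parity and integration by parts as needed): b_1 = 4.

Final answer: 4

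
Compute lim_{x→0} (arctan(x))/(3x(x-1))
Both numerator and denominator → 0 as x → 0; this is a 0/0 indeterminate form.
Expand each to leading order near x = 0: numerator ~ x, denominator ~ -3·x.
The limit of the ratio is -1/3.

Final answer: -1/3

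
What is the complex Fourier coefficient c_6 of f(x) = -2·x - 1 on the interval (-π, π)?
Compute the real Fourier coefficients first: a_6 = 0, b_6 = 2/3.
Then c_6 = (a_6 − i·b_6)/2 = -i/3.

Final answer: -i/3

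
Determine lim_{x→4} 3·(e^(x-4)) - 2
Direct substitution at x = 4 gives 1.

Final answer: 1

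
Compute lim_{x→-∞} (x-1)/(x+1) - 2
Evaluate the dominant behaviour as x → -∞; each term tends to a finite value or vanishes.
Limit = -1.

Final answer: -1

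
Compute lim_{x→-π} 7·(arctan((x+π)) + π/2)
Direct substitution at x = -π gives 7·π/2.

Final answer: 7·π/2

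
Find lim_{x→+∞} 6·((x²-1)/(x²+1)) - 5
Evaluate the dominant behaviour as x → +∞; each term tends to a finite value or vanishes.
Limit = 1.

Final answer: 1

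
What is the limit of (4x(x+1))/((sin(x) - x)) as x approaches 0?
Both numerator and denominator → 0 as x → 0; this is a 0/0 indeterminate form.
Expand each to leading order near x = 0: numerator ~ 4·x, denominator ~ -x^3/6.
The limit of the ratio is -∞.

Final answer: -∞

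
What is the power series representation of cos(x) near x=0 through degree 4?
x^4/24 - x^2/2 + 1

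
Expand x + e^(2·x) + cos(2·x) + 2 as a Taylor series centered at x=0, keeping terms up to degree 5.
4·x^5/15 + 4·x^4/3 + 4·x^3/3 + 3·x + 4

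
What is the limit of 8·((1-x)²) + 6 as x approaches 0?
Direct substitution at x = 0 gives 14.

Final answer: 14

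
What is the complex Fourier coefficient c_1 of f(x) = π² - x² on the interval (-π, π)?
Compute the real Fourier coefficients first: a_1 = 4, b_1 = 0.
Then c_1 = (a_1 − i·b_1)/2 = 2.

Final answer: 2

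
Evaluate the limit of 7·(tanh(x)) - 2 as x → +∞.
Evaluate the dominant behaviour as x → +∞; each term tends to a finite value or vanishes.
Limit = 5.

Final answer: 5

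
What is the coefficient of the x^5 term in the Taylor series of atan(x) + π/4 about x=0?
Expand to order 5: atan(x) + π/4 = x^5/5 - x^3/3 + x + π/4 + O(x^6).
The coefficient of x^5 is 1/5.

Final answer: 1/5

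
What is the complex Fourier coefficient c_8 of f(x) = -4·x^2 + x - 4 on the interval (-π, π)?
Compute the real Fourier coefficients first: a_8 = -1/4, b_8 = -1/4.
Then c_8 = (a_8 − i·b_8)/2 = -1/8 + i/8.

Final answer: -1/8 + i/8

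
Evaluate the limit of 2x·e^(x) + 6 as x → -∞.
The product is a 0·∞ indeterminate form at x → -∞.
Rewrite the product as 2x / e^(-x) (an ∞/∞ form) and apply L'Hôpital, or use the standard hierarchy e^(|x|) ≫ |x| as x → -∞.
The indeterminate product → 0, so the limit = 6.

Final answer: 6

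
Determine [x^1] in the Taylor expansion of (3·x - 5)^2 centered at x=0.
Expand to order 1: (3·x - 5)^2 = 25 - 30·x + O(x^2).
The coefficient of x^1 is -30.

Final answer: -30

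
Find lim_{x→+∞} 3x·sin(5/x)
As x → +∞: let u = 5/x → 0⁺; then 3·x·sin(5/x) = 3·5·sin(u)/u → 3·5·1 = 15.
Limit = 15.

Final answer: 15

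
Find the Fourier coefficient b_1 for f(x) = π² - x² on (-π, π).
b_1 = (1/π) ∫_{-π}^{π} f(x)·sin(1x) dx.
Evaluate the integral (use parity and integration by parts as needed): b_1 = 0.

Final answer: 0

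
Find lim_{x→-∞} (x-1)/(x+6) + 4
Evaluate the dominant behaviour as x → -∞; each term tends to a finite value or vanishes.
Limit = 5.

Final answer: 5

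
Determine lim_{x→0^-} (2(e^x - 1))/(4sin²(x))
Both numerator and denominator → 0 as x → 0^-; this is a 0/0 indeterminate form.
Expand each to leading order near x = 0: numerator ~ 2·x, denominator ~ 4·x^2.
The limit of the ratio is -∞.

Final answer: -∞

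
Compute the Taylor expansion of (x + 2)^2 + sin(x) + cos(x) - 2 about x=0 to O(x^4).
-x^3/6 + x^2/2 + 5·x + 3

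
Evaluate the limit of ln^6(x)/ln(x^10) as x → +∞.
This is an ∞/∞ indeterminate form as x → +∞.
Write ln(x^10) = 10·ln(x), reducing the quotient to ln^5(x)/10 → ∞.
Limit = ∞.

Final answer: ∞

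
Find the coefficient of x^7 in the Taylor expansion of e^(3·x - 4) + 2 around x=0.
Expand to order 7: e^(3·x - 4) + 2 = 243·x^7·e^(-4)/560 + 81·x^6·e^(-4)/80 + 81·x^5·e^(-4)/40 + 27·x^4·e^(-4)/8 + 9·x^3·e^(-4)/2 + 9·x^2·e^(-4)/2 + 3·x·e^(-4) + e^(-4) + 2 + O(x^8).
The coefficient of x^7 is 243·e^(-4)/560.

Final answer: 243·e^(-4)/560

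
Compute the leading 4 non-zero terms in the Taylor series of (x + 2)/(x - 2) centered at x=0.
-x^3/4 - x^2/2 - x - 1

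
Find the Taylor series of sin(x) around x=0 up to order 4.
-x^3/6 + x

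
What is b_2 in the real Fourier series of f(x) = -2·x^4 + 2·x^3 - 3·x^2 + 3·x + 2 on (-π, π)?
b_2 = (1/π) ∫_{-π}^{π} f(x)·sin(2x) dx.
Evaluate the integral (use parity and integration by parts as needed): b_2 = -2·π^2.

Final answer: -2·π^2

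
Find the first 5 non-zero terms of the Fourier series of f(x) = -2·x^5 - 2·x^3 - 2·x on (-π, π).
(-460 - 4·π^4 + 76·π^2)·sin(x) + (-8·π^2 + 14 + 2·π^4)·sin(2·x) + (-4·π^4/3 - 196/81 + 44·π^2/27)·sin(3·x) + (-π^2/4 + 35/32 + π^4)·sin(4·x) + (-4·π^4/5 - 4·π^2/25 - 476/625)·sin(5·x)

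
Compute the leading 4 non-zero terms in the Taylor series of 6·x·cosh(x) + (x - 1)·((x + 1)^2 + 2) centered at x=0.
4·x^3 + x^2 + 7·x - 3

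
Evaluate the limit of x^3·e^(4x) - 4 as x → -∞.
The product is a 0·∞ indeterminate form at x → -∞.
Rewrite the product as x^3 / e^(-4x) (an ∞/∞ form) and apply L'Hôpital, or use the standard hierarchy e^(4|x|) ≫ |x^3| as x → -∞.
The indeterminate product → 0, so the limit = -4.

Final answer: -4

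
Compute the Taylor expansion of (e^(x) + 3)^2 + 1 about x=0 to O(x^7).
7·x^6/72 + 19·x^5/60 + 11·x^4/12 + 7·x^3/3 + 5·x^2 + 8·x + 17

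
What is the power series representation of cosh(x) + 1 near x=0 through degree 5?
x^4/24 + x^2/2 + 2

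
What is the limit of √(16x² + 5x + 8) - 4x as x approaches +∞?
As x → +∞: multiply by the conjugate to get (5x+8)/(√(16x²+5x+8)+4x); the denominator ~ 8x, so the limit is 5/8.
Limit = 5/8.

Final answer: 5/8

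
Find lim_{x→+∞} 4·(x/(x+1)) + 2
Evaluate the dominant behaviour as x → +∞; each term tends to a finite value or vanishes.
Limit = 6.

Final answer: 6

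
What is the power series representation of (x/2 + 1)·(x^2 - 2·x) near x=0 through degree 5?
x^3/2 - 2·x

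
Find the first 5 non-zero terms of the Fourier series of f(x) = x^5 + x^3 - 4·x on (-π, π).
(-38·π^2 + 2·π^4 + 220)·sin(x) + (-π^4 - 2 + 4·π^2)·sin(2·x) + (-22·π^2/27 - 172/81 + 2·π^4/3)·sin(3·x) + (-π^4/2 + π^2/8 + 125/64)·sin(4·x) + (-1012/625 + 2·π^2/25 + 2·π^4/5)·sin(5·x)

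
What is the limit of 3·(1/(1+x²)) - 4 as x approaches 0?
Direct substitution at x = 0 gives -1.

Final answer: -1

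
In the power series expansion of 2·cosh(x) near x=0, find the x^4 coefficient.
Expand to order 4: 2·cosh(x) = x^4/12 + x^2 + 2 + O(x^5).
The coefficient of x^4 is 1/12.

Final answer: 1/12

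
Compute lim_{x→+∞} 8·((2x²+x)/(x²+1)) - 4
Evaluate the dominant behaviour as x → +∞; each term tends to a finite value or vanishes.
Limit = 12.

Final answer: 12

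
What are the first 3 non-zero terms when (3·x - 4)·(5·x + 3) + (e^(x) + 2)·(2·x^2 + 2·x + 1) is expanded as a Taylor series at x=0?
47·x^2/2 - 4·x - 9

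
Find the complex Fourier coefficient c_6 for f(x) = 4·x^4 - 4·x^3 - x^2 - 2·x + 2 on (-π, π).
Compute the real Fourier coefficients first: a_6 = -7/27 + 8·π^2/9, b_6 = 4/9 + 4·π^2/3.
Then c_6 = (a_6 − i·b_6)/2 = -7/54 + 4·π^2/9 - 2·i·π^2/3 - 2·i/9.

Final answer: -7/54 + 4·π^2/9 - 2·i·π^2/3 - 2·i/9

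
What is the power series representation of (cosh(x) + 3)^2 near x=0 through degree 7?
19·x^6/360 + 7·x^4/12 + 4·x^2 + 16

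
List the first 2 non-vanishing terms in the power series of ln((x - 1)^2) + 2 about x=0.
2 - 2·x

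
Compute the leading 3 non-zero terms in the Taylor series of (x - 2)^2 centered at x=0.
x^2 - 4·x + 4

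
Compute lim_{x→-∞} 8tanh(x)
Evaluate the dominant behaviour as x → -∞; each term tends to a finite value or vanishes.
Limit = -8.

Final answer: -8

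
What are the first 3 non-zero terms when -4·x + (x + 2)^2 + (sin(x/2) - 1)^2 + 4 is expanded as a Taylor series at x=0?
5·x^2/4 - x + 9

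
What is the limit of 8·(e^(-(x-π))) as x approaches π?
Direct substitution at x = π gives 8.

Final answer: 8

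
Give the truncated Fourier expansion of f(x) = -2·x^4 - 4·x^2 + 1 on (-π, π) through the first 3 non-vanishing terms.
(-80 + 16·π^2)·cos(x) + (2 - 4·π^2)·cos(2·x) - 2·π^4/5 - 4·π^2/3 + 1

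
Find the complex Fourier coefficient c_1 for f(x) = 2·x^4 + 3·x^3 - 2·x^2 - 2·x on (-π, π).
Compute the real Fourier coefficients first: a_1 = 104 - 16·π^2, b_1 = -40 + 6·π^2.
Then c_1 = (a_1 − i·b_1)/2 = -8·π^2 + 52 - 3·i·π^2 + 20·i.

Final answer: -8·π^2 + 52 - 3·i·π^2 + 20·i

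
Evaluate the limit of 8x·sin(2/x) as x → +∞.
As x → +∞: let u = 2/x → 0⁺; then 8·x·sin(2/x) = 8·2·sin(u)/u → 8·2·1 = 16.
Limit = 16.

Final answer: 16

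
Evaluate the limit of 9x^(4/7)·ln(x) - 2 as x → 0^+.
The product is a 0·∞ indeterminate form at x → 0⁺.
Rewrite the product as 9·ln(x) / x^(-4/7) and apply L'Hôpital, or use the standard hierarchy x^(-4/7) ≫ |ln x| as x → 0⁺.
The indeterminate product → 0, so the limit = -2.

Final answer: -2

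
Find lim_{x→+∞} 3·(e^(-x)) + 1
Evaluate the dominant behaviour as x → +∞; each term tends to a finite value or vanishes.
Limit = 1.

Final answer: 1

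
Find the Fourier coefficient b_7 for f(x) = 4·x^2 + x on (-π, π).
b_7 = (1/π) ∫_{-π}^{π} f(x)·sin(7x) dx.
Evaluate the integral (use parity and integration by parts as needed): b_7 = 2/7.

Final answer: 2/7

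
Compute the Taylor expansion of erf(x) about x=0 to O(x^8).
-x^7/(21·√(π)) + x^5/(5·√(π)) - 2·x^3/(3·√(π)) + 2·x/√(π)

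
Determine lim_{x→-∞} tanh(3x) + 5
Evaluate the dominant behaviour as x → -∞; each term tends to a finite value or vanishes.
Limit = 4.

Final answer: 4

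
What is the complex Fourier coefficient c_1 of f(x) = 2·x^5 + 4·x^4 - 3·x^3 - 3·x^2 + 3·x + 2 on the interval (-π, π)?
Compute the real Fourier coefficients first: a_1 = 204 - 32·π^2, b_1 = -86·π^2 + 4·π^4 + 522.
Then c_1 = (a_1 − i·b_1)/2 = -16·π^2 + 102 - 261·i - 2·i·π^4 + 43·i·π^2.

Final answer: -16·π^2 + 102 - 261·i - 2·i·π^4 + 43·i·π^2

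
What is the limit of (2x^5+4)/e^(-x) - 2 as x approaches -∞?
The quotient is an ∞/∞ indeterminate form as x → -∞.
Compare growth rates of the dominant terms (exponentials ≫ polynomials ≫ logarithms), or apply L'Hôpital's rule; the quotient → 0.
Adding the constant: 0 - 2 = -2. Limit = -2.

Final answer: -2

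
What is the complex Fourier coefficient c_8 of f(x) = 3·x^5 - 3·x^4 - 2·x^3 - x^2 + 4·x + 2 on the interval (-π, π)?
Compute the real Fourier coefficients first: a_8 = -3·π^2/8 - 7/256, b_8 = -3·π^4/4 - 2189/2048 + 47·π^2/64.
Then c_8 = (a_8 − i·b_8)/2 = -3·π^2/16 - 7/512 - 47·i·π^2/128 + 2189·i/4096 + 3·i·π^4/8.

Final answer: -3·π^2/16 - 7/512 - 47·i·π^2/128 + 2189·i/4096 + 3·i·π^4/8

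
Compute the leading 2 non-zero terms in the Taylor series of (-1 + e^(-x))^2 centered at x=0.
-x^3 + x^2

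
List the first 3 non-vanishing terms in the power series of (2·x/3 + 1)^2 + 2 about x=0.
4·x^2/9 + 4·x/3 + 3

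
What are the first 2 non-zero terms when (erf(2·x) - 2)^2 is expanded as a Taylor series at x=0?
-16·x/√(π) + 4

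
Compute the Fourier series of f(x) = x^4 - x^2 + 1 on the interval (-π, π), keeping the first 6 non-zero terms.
(52 - 8·π^2)·cos(x) + (-4 + 2·π^2)·cos(2·x) + (28/27 - 8·π^2/9)·cos(3·x) + (-7/16 + π^2/2)·cos(4·x) + (148/625 - 8·π^2/25)·cos(5·x) - π^2/3 + 1 + π^4/5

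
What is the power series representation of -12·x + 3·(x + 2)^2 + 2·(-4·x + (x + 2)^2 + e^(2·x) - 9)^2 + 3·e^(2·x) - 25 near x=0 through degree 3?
20·x^3/3 - 31·x^2 - 26·x + 22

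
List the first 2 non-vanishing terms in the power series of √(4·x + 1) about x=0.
2·x + 1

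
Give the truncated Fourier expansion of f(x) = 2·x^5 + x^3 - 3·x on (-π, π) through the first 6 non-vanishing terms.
(-78·π^2 + 4·π^4 + 462)·sin(x) + (-2·π^4 - 21/2 + 9·π^2)·sin(2·x) + (-62·π^2/27 - 38/81 + 4·π^4/3)·sin(3·x) + (-π^4 + 39/32 + 3·π^2/4)·sin(4·x) + (-6·π^2/25 - 714/625 + 4·π^4/5)·sin(5·x) + (-2·π^4/3 + π^2/27 + 161/162)·sin(6·x)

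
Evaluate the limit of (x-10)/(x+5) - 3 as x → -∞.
Evaluate the dominant behaviour as x → -∞; each term tends to a finite value or vanishes.
Limit = -2.

Final answer: -2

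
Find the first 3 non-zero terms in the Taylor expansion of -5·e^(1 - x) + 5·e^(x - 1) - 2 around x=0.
x^2·(-5·e/2 + 5·e^(-1)/2) + x·(5·e^(-1) + 5·e) - 5·e - 2 + 5·e^(-1)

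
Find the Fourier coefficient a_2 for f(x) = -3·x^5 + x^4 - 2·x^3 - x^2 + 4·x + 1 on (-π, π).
a_2 = (1/π) ∫_{-π}^{π} f(x)·cos(2x) dx.
Evaluate the integral (use parity and integration by parts as needed): a_2 = -4 + 2·π^2.

Final answer: -4 + 2·π^2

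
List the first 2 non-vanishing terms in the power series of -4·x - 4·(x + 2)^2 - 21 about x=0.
-20·x - 37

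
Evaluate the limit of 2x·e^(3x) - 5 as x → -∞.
The product is a 0·∞ indeterminate form at x → -∞.
Rewrite the product as 2x / e^(-3x) (an ∞/∞ form) and apply L'Hôpital, or use the standard hierarchy e^(3|x|) ≫ |x| as x → -∞.
The indeterminate product → 0, so the limit = -5.

Final answer: -5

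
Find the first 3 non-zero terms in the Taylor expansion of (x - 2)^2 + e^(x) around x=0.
3·x^2/2 - 3·x + 5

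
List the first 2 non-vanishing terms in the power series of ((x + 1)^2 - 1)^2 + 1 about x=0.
4·x^2 + 1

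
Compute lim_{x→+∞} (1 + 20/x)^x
As x → +∞: this is the defining limit (1 + 20/x)^x → e^20.
Limit = e^(20).

Final answer: e^(20)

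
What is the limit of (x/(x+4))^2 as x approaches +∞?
As x → +∞: x/(x+4) = 1/(1 + 4/x) → 1, and the 2nd power of a limit-1 base also → 1.
Limit = 1.

Final answer: 1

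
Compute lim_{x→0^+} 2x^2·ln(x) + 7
The product is a 0·∞ indeterminate form at x → 0⁺.
Rewrite the product as 2·ln(x) / x^(-2) and apply L'Hôpital, or use the standard hierarchy x^(-2) ≫ |ln x| as x → 0⁺.
The indeterminate product → 0, so the limit = 7.

Final answer: 7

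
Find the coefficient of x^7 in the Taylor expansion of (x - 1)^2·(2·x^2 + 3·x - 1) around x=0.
Expand to order 7: (x - 1)^2·(2·x^2 + 3·x - 1) = 2·x^4 - x^3 - 5·x^2 + 5·x - 1 + O(x^8).
The coefficient of x^7 is 0.

Final answer: 0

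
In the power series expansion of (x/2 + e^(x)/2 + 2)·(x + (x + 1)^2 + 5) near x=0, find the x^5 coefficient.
Expand to order 5: (x/2 + e^(x)/2 + 2)·(x + (x + 1)^2 + 5) = 41·x^5/240 + 5·x^4/8 + 9·x^3/4 + 7·x^2 + 27·x/2 + 15 + O(x^6).
The coefficient of x^5 is 41/240.

Final answer: 41/240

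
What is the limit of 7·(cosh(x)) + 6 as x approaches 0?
Direct substitution at x = 0 gives 13.

Final answer: 13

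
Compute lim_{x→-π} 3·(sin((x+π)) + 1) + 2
Direct substitution at x = -π gives 5.

Final answer: 5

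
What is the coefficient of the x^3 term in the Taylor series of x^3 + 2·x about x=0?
Expand to order 3: x^3 + 2·x = x^3 + 2·x + O(x^4).
The coefficient of x^3 is 1.

Final answer: 1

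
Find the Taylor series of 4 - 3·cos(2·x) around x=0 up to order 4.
-2·x^4 + 6·x^2 + 1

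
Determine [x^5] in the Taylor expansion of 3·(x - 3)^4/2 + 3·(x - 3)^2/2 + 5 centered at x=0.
Expand to order 5: 3·(x - 3)^4/2 + 3·(x - 3)^2/2 + 5 = 3·x^4/2 - 18·x^3 + 165·x^2/2 - 171·x + 140 + O(x^6).
The coefficient of x^5 is 0.

Final answer: 0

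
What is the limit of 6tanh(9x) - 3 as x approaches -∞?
Evaluate the dominant behaviour as x → -∞; each term tends to a finite value or vanishes.
Limit = -9.

Final answer: -9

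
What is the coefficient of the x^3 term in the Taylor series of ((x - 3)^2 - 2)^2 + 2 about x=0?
Expand to order 3: ((x - 3)^2 - 2)^2 + 2 = -12·x^3 + 50·x^2 - 84·x + 51 + O(x^4).
The coefficient of x^3 is -12.

Final answer: -12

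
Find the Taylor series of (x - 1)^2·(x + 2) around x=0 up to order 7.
x^3 - 3·x + 2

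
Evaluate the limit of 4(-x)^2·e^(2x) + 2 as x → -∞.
The product is a 0·∞ indeterminate form at x → -∞.
Rewrite the product as 4(-x)^2 / e^(-2x) (an ∞/∞ form) and apply L'Hôpital, or use the standard hierarchy e^(2|x|) ≫ |(-x)^2| as x → -∞.
The indeterminate product → 0, so the limit = 2.

Final answer: 2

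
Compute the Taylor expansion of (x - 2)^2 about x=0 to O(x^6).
x^2 - 4·x + 4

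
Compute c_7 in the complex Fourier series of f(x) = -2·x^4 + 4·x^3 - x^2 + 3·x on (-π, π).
Compute the real Fourier coefficients first: a_7 = 100/2401 + 16·π^2/49, b_7 = 246/343 + 8·π^2/7.
Then c_7 = (a_7 − i·b_7)/2 = 50/2401 + 8·π^2/49 - 4·i·π^2/7 - 123·i/343.

Final answer: 50/2401 + 8·π^2/49 - 4·i·π^2/7 - 123·i/343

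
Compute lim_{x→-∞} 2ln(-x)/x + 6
The quotient is an ∞/∞ indeterminate form as x → -∞.
Compare growth rates of the dominant terms (exponentials ≫ polynomials ≫ logarithms), or apply L'Hôpital's rule; the quotient → 0.
Adding the constant: 0 + 6 = 6. Limit = 6.

Final answer: 6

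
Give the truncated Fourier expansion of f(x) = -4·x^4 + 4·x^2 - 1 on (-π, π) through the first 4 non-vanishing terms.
(-208 + 32·π^2)·cos(x) + (16 - 8·π^2)·cos(2·x) + (-112/27 + 32·π^2/9)·cos(3·x) - 4·π^4/5 - 1 + 4·π^2/3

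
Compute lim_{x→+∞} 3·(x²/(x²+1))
Evaluate the dominant behaviour as x → +∞; each term tends to a finite value or vanishes.
Limit = 3.

Final answer: 3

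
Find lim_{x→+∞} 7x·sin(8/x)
As x → +∞: let u = 8/x → 0⁺; then 7·x·sin(8/x) = 7·8·sin(u)/u → 7·8·1 = 56.
Limit = 56.

Final answer: 56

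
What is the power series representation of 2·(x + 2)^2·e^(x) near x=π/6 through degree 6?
π^2·e^(π/6)/18 + 4·π·e^(π/6)/3 + 8·e^(π/6) + (π^2·e^(π/6)/18 + 2·π·e^(π/6) + 16·e^(π/6))·(x - π/6) + (π^2·e^(π/6)/36 + 4·π·e^(π/6)/3 + 14·e^(π/6))·(x - π/6)^2 + (π^2·e^(π/6)/108 + 5·π·e^(π/6)/9 + 22·e^(π/6)/3)·(x - π/6)^3 + (π^2·e^(π/6)/432 + π·e^(π/6)/6 + 8·e^(π/6)/3)·(x - π/6)^4 + (π^2·e^(π/6)/2160 + 7·π·e^(π/6)/180 + 11·e^(π/6)/15)·(x - π/6)^5 + (π^2·e^(π/6)/12960 + π·e^(π/6)/135 + 29·e^(π/6)/180)·(x - π/6)^6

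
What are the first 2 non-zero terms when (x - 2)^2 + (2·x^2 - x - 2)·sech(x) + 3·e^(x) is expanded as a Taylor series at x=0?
5 - 2·x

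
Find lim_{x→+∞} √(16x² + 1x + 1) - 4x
As x → +∞: multiply by the conjugate to get (1x+1)/(√(16x²+1x+1)+4x); the denominator ~ 8x, so the limit is 1/8.
Limit = 1/8.

Final answer: 1/8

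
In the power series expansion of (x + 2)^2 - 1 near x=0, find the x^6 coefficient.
Expand to order 6: (x + 2)^2 - 1 = x^2 + 4·x + 3 + O(x^7).
The coefficient of x^6 is 0.

Final answer: 0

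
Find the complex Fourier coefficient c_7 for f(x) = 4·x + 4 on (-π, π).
Compute the real Fourier coefficients first: a_7 = 0, b_7 = 8/7.
Then c_7 = (a_7 − i·b_7)/2 = -4·i/7.

Final answer: -4·i/7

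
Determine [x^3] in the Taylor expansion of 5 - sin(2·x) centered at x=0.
Expand to order 3: 5 - sin(2·x) = 4·x^3/3 - 2·x + 5 + O(x^4).
The coefficient of x^3 is 4/3.

Final answer: 4/3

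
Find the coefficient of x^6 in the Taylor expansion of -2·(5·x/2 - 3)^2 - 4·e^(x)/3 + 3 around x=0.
Expand to order 6: -2·(5·x/2 - 3)^2 - 4·e^(x)/3 + 3 = -x^6/540 - x^5/90 - x^4/18 - 2·x^3/9 - 79·x^2/6 + 86·x/3 - 49/3 + O(x^7).
The coefficient of x^6 is -1/540.

Final answer: -1/540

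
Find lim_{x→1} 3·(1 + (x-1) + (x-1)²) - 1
Direct substitution at x = 1 gives 2.

Final answer: 2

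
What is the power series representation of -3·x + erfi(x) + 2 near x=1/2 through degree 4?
1/2 + erfi(1/2) + (-3·√(π) + 2·e^(1/4))·(x - 1/2)/√(π) + e^(1/4)·(x - 1/2)^2/√(π) + e^(1/4)·(x - 1/2)^3/√(π) + 7·e^(1/4)·(x - 1/2)^4/(12·√(π))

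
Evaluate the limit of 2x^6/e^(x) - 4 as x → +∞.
The quotient is an ∞/∞ indeterminate form as x → +∞.
The exponential denominator e^(x) dominates the polynomial numerator (e^x ≫ x^6 as x → ∞), so the quotient → 0.
Adding the constant: 0 - 4 = -4. Limit = -4.

Final answer: -4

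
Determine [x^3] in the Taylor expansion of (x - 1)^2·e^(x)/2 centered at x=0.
Expand to order 3: (x - 1)^2·e^(x)/2 = x^3/12 - x^2/4 - x/2 + 1/2 + O(x^4).
The coefficient of x^3 is 1/12.

Final answer: 1/12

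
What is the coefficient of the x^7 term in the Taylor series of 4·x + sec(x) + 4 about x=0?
Expand to order 7: 4·x + sec(x) + 4 = 61·x^6/720 + 5·x^4/24 + x^2/2 + 4·x + 5 + O(x^8).
The coefficient of x^7 is 0.

Final answer: 0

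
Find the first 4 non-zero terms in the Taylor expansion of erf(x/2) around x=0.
-x^7/(2688·√(π)) + x^5/(160·√(π)) - x^3/(12·√(π)) + x/√(π)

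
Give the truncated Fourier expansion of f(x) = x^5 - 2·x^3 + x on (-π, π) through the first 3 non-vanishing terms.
(-44·π^2 + 2·π^4 + 266)·sin(x) + (-π^4 - 23/2 + 7·π^2)·sin(2·x) + (-76·π^2/27 + 206/81 + 2·π^4/3)·sin(3·x)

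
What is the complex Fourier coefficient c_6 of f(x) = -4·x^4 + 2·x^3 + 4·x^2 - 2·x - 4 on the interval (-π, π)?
Compute the real Fourier coefficients first: a_6 = 16/27 - 8·π^2/9, b_6 = 7/9 - 2·π^2/3.
Then c_6 = (a_6 − i·b_6)/2 = -4·π^2/9 + 8/27 - 7·i/18 + i·π^2/3.

Final answer: -4·π^2/9 + 8/27 - 7·i/18 + i·π^2/3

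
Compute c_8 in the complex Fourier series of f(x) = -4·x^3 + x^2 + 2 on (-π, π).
Compute the real Fourier coefficients first: a_8 = 1/16, b_8 = -3/32 + π^2.
Then c_8 = (a_8 − i·b_8)/2 = 1/32 - i·π^2/2 + 3·i/64.

Final answer: 1/32 - i·π^2/2 + 3·i/64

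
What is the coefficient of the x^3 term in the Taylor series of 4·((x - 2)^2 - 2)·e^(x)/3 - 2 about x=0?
Expand to order 3: 4·((x - 2)^2 - 2)·e^(x)/3 - 2 = -8·x^3/9 - 8·x^2/3 - 8·x/3 + 2/3 + O(x^4).
The coefficient of x^3 is -8/9.

Final answer: -8/9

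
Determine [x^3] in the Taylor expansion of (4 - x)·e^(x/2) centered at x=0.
Expand to order 3: (4 - x)·e^(x/2) = -x^3/24 + x + 4 + O(x^4).
The coefficient of x^3 is -1/24.

Final answer: -1/24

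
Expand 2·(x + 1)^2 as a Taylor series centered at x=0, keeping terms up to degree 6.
2·x^2 + 4·x + 2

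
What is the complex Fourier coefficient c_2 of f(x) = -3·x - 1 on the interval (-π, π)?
Compute the real Fourier coefficients first: a_2 = 0, b_2 = 3.
Then c_2 = (a_2 − i·b_2)/2 = -3·i/2.

Final answer: -3·i/2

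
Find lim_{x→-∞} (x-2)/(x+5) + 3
Evaluate the dominant behaviour as x → -∞; each term tends to a finite value or vanishes.
Limit = 4.

Final answer: 4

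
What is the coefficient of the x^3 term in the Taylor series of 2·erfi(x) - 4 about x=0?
Expand to order 3: 2·erfi(x) - 4 = 4·x^3/(3·√(π)) + 4·x/√(π) - 4 + O(x^4).
The coefficient of x^3 is 4/(3·√(π)).

Final answer: 4/(3·√(π))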